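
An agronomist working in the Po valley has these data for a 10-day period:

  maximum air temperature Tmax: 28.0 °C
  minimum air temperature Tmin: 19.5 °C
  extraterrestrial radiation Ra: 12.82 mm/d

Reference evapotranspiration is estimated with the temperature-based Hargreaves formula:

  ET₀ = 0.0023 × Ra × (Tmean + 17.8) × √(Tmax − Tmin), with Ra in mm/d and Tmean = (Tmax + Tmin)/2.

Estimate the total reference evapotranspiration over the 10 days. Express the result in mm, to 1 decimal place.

35.7 mm

Tmean = (28.0 + 19.5)/2 = 23.75 °C
ET₀ = 0.0023 × 12.82 × (23.75 + 17.8) × √8.5 = 0.0023 × 12.82 × 41.55 × 2.9155 = 3.5719 mm/d
Over 10 days: 3.5719 × 10 = 35.719 mm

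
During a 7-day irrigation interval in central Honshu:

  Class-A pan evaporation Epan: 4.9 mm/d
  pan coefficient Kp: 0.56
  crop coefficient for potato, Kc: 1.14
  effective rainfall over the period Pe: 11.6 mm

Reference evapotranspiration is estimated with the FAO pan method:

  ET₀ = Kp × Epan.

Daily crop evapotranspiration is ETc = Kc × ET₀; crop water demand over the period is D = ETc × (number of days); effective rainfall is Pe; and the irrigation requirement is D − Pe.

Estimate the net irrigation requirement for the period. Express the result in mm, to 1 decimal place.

10.3 mm

ET₀ = 0.56 × 4.9 = 2.7440 mm/d
ETc = Kc × ET₀ = 1.14 × 2.7440 = 3.1282 mm/d
Crop demand D = ETc × 7 d = 3.1282 × 7 = 21.897 mm
D − Pe = 21.897 − 11.6 = 10.297 mm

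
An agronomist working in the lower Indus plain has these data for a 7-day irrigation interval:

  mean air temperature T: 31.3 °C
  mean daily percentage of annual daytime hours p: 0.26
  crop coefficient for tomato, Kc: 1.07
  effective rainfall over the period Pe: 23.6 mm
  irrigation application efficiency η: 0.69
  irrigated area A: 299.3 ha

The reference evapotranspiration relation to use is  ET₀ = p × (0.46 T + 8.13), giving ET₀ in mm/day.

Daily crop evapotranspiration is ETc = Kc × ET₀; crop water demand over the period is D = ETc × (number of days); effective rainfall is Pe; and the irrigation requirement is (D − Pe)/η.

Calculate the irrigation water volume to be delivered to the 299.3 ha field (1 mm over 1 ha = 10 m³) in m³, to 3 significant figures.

87900 m³

ET₀ = 0.26 × (0.46 × 31.3 + 8.13) = 0.26 × 22.528 = 5.8573 mm/d
ETc = Kc × ET₀ = 1.07 × 5.8573 = 6.2673 mm/d
Crop demand D = ETc × 7 d = 6.2673 × 7 = 43.871 mm
D − Pe = 43.871 − 23.6 = 20.271 mm
Gross irrigation = 20.271 / 0.69 = 29.378 mm
Volume = 29.378 mm × 299.3 ha × 10 = 87928.4 m³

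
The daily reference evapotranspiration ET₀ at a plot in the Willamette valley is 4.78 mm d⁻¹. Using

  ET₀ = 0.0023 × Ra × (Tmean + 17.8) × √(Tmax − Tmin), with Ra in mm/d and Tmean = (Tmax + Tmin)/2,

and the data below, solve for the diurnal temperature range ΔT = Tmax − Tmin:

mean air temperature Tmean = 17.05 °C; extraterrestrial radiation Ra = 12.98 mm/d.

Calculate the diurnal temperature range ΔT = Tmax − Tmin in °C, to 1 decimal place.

21.1 °C

√ΔT = ET₀ / [0.0023 × Ra × (Tmean+17.8)] = 4.78 / (0.0023 × 12.98 × 34.85) = 4.5943
ΔT = 4.5943² = 21.108 °C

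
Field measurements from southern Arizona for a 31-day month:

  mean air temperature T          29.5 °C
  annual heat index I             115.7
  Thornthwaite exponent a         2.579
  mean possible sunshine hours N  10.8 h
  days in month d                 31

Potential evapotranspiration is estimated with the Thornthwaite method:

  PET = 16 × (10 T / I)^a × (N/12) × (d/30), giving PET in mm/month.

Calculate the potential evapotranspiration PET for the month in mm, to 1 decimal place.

10T/I = 10 × 29.5 / 115.7 = 2.5497
(10T/I)^a = 2.5497^2.579 = 11.1773
Uncorrected PET = 16 × 11.1773 = 178.837 mm
Correction = (N/12)(d/30) = (10.8/12)(31/30) = 0.9300
PET = 178.837 × 0.9300 = 166.318 mm/month

166.3 mm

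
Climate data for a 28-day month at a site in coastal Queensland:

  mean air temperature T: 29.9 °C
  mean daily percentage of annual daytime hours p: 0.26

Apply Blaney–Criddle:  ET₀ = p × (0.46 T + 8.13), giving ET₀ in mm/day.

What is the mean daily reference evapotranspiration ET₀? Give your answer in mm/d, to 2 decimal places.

5.69 mm/d

ET₀ = 0.26 × (0.46 × 29.9 + 8.13) = 0.26 × 21.884 = 5.6898 mm/d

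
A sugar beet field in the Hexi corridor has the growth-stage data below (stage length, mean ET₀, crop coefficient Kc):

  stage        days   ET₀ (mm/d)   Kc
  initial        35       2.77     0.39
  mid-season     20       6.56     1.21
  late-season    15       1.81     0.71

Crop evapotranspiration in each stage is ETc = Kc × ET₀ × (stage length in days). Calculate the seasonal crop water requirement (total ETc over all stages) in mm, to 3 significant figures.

216 mm

initial: 0.39 × 2.77 × 35 = 37.81 mm
mid-season: 1.21 × 6.56 × 20 = 158.75 mm
late-season: 0.71 × 1.81 × 15 = 19.28 mm
Seasonal total = 215.84 mm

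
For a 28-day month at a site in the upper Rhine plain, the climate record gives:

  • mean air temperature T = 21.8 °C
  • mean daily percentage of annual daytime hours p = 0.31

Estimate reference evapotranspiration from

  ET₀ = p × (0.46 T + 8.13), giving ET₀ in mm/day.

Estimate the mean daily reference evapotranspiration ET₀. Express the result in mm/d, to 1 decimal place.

ET₀ = 0.31 × (0.46 × 21.8 + 8.13) = 0.31 × 18.158 = 5.6290 mm/d

5.6 mm/d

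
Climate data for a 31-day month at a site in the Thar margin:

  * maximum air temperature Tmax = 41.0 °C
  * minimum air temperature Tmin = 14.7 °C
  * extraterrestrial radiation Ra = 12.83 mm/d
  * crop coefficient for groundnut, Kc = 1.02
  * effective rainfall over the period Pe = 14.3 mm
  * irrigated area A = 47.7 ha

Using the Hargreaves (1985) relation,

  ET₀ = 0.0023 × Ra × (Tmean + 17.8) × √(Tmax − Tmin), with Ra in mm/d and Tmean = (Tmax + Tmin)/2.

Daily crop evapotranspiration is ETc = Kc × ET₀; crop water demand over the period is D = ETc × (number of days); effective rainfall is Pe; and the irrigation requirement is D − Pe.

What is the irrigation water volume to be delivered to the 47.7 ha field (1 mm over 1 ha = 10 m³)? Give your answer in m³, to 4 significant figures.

97380 m³

Tmean = (41.0 + 14.7)/2 = 27.85 °C
ET₀ = 0.0023 × 12.83 × (27.85 + 17.8) × √26.3 = 0.0023 × 12.83 × 45.65 × 5.1284 = 6.9084 mm/d
ETc = Kc × ET₀ = 1.02 × 6.9084 = 7.0466 mm/d
Crop demand D = ETc × 31 d = 7.0466 × 31 = 218.445 mm
D − Pe = 218.445 − 14.3 = 204.145 mm
Volume = 204.145 mm × 47.7 ha × 10 = 97377.2 m³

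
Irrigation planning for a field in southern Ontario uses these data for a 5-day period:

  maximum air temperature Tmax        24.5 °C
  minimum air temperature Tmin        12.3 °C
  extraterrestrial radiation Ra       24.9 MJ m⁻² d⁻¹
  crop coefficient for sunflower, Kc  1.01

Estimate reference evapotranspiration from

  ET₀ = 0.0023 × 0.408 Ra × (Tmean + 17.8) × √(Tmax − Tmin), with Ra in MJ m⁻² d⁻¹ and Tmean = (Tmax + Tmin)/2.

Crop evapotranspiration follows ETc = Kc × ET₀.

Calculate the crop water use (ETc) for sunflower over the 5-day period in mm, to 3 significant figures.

Tmean = (24.5 + 12.3)/2 = 18.40 °C
0.408 Ra = 0.408 × 24.9 = 10.1592 mm/d equivalent
ET₀ = 0.0023 × 10.1592 × (18.40 + 17.8) × √12.2 = 0.0023 × 10.1592 × 36.20 × 3.4928 = 2.9544 mm/d
ETc = Kc × ET₀ = 1.01 × 2.9544 = 2.9839 mm/d
Over 5 days: 2.9839 × 5 = 14.920 mm

14.9 mm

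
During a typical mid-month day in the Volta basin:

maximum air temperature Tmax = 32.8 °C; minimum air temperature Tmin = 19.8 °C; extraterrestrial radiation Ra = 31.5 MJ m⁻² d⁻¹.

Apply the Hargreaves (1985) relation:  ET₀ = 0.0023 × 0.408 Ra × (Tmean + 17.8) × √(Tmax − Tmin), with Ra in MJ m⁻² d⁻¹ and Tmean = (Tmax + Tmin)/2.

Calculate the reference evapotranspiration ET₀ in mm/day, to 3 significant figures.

4.70 mm/day

Tmean = (32.8 + 19.8)/2 = 26.30 °C
0.408 Ra = 0.408 × 31.5 = 12.8520 mm/d equivalent
ET₀ = 0.0023 × 12.8520 × (26.30 + 17.8) × √13.0 = 0.0023 × 12.8520 × 44.10 × 3.6056 = 4.7002 mm/d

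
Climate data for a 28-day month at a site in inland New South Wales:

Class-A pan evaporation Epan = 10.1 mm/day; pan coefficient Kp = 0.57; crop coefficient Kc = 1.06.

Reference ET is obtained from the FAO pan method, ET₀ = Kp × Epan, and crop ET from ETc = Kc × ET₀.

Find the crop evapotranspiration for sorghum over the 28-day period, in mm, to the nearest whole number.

171 mm

ET₀ = 0.57 × 10.1 = 5.7570 mm/d
ETc = Kc × ET₀ = 1.06 × 5.7570 = 6.1024 mm/d
Over 28 days: 6.1024 × 28 = 170.867 mm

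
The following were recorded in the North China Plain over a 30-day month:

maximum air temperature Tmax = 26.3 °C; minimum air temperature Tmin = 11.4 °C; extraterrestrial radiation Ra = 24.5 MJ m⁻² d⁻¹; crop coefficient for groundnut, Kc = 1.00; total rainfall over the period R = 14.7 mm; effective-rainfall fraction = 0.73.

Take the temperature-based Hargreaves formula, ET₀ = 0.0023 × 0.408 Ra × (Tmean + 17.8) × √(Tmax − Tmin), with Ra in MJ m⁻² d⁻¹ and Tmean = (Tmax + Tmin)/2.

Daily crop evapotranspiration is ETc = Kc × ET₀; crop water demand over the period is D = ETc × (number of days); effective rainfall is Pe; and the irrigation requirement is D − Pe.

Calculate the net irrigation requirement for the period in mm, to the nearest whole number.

87 mm

Tmean = (26.3 + 11.4)/2 = 18.85 °C
0.408 Ra = 0.408 × 24.5 = 9.9960 mm/d equivalent
ET₀ = 0.0023 × 9.9960 × (18.85 + 17.8) × √14.9 = 0.0023 × 9.9960 × 36.65 × 3.8601 = 3.2526 mm/d
ETc = Kc × ET₀ = 1.00 × 3.2526 = 3.2526 mm/d
Crop demand D = ETc × 30 d = 3.2526 × 30 = 97.578 mm
Pe = 0.73 × 14.7 = 10.731 mm
D − Pe = 97.578 − 10.731 = 86.847 mm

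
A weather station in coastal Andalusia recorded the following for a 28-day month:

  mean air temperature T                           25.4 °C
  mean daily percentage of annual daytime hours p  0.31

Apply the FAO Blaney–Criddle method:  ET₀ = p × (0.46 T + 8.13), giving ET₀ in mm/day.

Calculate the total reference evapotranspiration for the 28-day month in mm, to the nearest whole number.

ET₀ = 0.31 × (0.46 × 25.4 + 8.13) = 0.31 × 19.814 = 6.1423 mm/d
Monthly total = 6.1423 × 28 = 171.984 mm

172 mm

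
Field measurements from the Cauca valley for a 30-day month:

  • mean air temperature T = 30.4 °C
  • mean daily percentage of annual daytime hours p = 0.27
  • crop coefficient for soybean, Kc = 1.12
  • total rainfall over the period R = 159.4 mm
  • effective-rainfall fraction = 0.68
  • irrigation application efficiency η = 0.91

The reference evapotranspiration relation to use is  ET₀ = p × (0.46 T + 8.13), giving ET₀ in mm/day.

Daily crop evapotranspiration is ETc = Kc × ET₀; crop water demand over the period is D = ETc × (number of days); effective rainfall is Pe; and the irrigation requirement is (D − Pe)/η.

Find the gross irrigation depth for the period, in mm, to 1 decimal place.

ET₀ = 0.27 × (0.46 × 30.4 + 8.13) = 0.27 × 22.114 = 5.9708 mm/d
ETc = Kc × ET₀ = 1.12 × 5.9708 = 6.6873 mm/d
Crop demand D = ETc × 30 d = 6.6873 × 30 = 200.619 mm
Pe = 0.68 × 159.4 = 108.392 mm
D − Pe = 200.619 − 108.392 = 92.227 mm
Gross irrigation = 92.227 / 0.91 = 101.348 mm

101.3 mm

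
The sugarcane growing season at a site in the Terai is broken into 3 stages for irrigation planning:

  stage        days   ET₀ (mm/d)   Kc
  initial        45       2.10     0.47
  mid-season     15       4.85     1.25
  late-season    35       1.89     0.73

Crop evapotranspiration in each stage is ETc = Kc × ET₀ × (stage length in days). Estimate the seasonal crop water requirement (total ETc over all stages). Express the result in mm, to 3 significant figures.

184 mm

initial: 0.47 × 2.10 × 45 = 44.42 mm
mid-season: 1.25 × 4.85 × 15 = 90.94 mm
late-season: 0.73 × 1.89 × 35 = 48.29 mm
Seasonal total = 183.65 mm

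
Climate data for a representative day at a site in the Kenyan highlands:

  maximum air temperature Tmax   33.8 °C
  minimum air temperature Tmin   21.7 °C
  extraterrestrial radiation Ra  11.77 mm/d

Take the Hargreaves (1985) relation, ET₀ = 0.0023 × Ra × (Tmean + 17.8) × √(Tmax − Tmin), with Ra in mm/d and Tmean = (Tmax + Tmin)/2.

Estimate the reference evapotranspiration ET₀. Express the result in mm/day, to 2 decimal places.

4.29 mm/day

Tmean = (33.8 + 21.7)/2 = 27.75 °C
ET₀ = 0.0023 × 11.77 × (27.75 + 17.8) × √12.1 = 0.0023 × 11.77 × 45.55 × 3.4785 = 4.2893 mm/d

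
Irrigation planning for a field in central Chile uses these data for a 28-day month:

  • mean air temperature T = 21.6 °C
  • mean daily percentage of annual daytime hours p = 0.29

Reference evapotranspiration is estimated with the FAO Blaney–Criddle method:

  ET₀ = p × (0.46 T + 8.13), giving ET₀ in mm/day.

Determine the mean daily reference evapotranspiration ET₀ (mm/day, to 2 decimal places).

ET₀ = 0.29 × (0.46 × 21.6 + 8.13) = 0.29 × 18.066 = 5.2391 mm/d

5.24 mm/day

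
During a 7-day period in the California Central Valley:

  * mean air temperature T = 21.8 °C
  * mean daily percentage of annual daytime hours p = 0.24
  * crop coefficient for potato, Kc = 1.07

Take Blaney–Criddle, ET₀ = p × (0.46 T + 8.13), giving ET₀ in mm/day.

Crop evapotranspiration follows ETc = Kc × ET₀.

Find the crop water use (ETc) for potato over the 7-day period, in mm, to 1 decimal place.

ET₀ = 0.24 × (0.46 × 21.8 + 8.13) = 0.24 × 18.158 = 4.3579 mm/d
ETc = Kc × ET₀ = 1.07 × 4.3579 = 4.6630 mm/d
Over 7 days: 4.6630 × 7 = 32.641 mm

32.6 mm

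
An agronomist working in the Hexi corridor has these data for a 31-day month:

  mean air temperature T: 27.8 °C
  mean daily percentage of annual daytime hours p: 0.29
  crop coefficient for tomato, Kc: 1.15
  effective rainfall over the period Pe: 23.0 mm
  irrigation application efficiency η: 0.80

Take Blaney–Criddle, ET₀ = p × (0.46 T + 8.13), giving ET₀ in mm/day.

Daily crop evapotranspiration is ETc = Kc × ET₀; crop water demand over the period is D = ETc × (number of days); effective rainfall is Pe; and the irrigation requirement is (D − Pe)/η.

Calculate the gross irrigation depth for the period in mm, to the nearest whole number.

ET₀ = 0.29 × (0.46 × 27.8 + 8.13) = 0.29 × 20.918 = 6.0662 mm/d
ETc = Kc × ET₀ = 1.15 × 6.0662 = 6.9761 mm/d
Crop demand D = ETc × 31 d = 6.9761 × 31 = 216.259 mm
D − Pe = 216.259 − 23.0 = 193.259 mm
Gross irrigation = 193.259 / 0.80 = 241.574 mm

242 mm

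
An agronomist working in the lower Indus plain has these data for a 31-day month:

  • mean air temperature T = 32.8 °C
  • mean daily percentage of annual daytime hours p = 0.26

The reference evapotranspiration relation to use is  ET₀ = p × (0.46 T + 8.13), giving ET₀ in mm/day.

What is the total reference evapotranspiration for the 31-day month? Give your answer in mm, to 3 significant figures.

ET₀ = 0.26 × (0.46 × 32.8 + 8.13) = 0.26 × 23.218 = 6.0367 mm/d
Monthly total = 6.0367 × 31 = 187.138 mm

187 mm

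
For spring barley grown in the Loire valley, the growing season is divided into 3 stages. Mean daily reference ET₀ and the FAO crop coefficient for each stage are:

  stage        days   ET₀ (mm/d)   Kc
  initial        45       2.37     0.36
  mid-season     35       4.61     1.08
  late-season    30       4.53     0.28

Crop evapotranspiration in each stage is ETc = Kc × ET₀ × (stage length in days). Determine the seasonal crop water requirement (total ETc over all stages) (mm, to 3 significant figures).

251 mm

initial: 0.36 × 2.37 × 45 = 38.39 mm
mid-season: 1.08 × 4.61 × 35 = 174.26 mm
late-season: 0.28 × 4.53 × 30 = 38.05 mm
Seasonal total = 250.70 mm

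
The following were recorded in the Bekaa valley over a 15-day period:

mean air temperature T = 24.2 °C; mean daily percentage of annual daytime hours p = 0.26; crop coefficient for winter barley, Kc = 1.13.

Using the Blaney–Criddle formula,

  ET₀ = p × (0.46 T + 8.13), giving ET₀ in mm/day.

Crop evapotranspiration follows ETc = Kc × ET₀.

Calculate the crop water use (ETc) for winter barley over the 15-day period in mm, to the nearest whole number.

85 mm

ET₀ = 0.26 × (0.46 × 24.2 + 8.13) = 0.26 × 19.262 = 5.0081 mm/d
ETc = Kc × ET₀ = 1.13 × 5.0081 = 5.6592 mm/d
Over 15 days: 5.6592 × 15 = 84.888 mm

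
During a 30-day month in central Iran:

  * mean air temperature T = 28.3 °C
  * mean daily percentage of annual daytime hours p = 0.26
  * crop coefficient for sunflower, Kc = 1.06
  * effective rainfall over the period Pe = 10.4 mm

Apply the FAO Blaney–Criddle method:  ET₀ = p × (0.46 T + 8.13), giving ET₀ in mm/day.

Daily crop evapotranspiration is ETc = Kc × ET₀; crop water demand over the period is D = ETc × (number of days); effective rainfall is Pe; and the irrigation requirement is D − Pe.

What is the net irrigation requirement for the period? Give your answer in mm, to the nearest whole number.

ET₀ = 0.26 × (0.46 × 28.3 + 8.13) = 0.26 × 21.148 = 5.4985 mm/d
ETc = Kc × ET₀ = 1.06 × 5.4985 = 5.8284 mm/d
Crop demand D = ETc × 30 d = 5.8284 × 30 = 174.852 mm
D − Pe = 174.852 − 10.4 = 164.452 mm

164 mm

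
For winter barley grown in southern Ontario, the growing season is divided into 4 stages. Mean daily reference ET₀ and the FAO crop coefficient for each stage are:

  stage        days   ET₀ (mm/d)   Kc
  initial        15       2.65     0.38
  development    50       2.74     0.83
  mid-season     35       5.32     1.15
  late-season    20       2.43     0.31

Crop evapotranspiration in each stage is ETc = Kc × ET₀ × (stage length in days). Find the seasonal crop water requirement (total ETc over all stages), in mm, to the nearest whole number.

initial: 0.38 × 2.65 × 15 = 15.11 mm
development: 0.83 × 2.74 × 50 = 113.71 mm
mid-season: 1.15 × 5.32 × 35 = 214.13 mm
late-season: 0.31 × 2.43 × 20 = 15.07 mm
Seasonal total = 358.02 mm

358 mm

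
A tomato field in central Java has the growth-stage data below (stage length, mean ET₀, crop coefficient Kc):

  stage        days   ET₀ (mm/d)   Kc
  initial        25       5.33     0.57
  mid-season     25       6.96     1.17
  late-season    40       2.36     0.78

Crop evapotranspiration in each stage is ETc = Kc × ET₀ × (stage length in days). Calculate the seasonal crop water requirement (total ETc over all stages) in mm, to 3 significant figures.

353 mm

initial: 0.57 × 5.33 × 25 = 75.95 mm
mid-season: 1.17 × 6.96 × 25 = 203.58 mm
late-season: 0.78 × 2.36 × 40 = 73.63 mm
Seasonal total = 353.16 mm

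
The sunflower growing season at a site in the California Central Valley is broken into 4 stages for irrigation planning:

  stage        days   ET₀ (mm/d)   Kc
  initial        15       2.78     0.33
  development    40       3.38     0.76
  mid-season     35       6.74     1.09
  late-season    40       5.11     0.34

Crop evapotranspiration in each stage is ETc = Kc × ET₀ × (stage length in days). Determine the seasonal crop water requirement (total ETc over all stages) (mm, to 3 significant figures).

443 mm

initial: 0.33 × 2.78 × 15 = 13.76 mm
development: 0.76 × 3.38 × 40 = 102.75 mm
mid-season: 1.09 × 6.74 × 35 = 257.13 mm
late-season: 0.34 × 5.11 × 40 = 69.50 mm
Seasonal total = 443.14 mm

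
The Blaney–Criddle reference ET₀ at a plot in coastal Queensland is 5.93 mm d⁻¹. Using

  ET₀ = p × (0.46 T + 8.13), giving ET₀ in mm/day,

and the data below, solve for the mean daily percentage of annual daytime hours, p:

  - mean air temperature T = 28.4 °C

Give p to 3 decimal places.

p = ET₀ / (0.46 T + 8.13) = 5.93 / (0.46 × 28.4 + 8.13) = 5.93 / 21.194 = 0.2798

0.280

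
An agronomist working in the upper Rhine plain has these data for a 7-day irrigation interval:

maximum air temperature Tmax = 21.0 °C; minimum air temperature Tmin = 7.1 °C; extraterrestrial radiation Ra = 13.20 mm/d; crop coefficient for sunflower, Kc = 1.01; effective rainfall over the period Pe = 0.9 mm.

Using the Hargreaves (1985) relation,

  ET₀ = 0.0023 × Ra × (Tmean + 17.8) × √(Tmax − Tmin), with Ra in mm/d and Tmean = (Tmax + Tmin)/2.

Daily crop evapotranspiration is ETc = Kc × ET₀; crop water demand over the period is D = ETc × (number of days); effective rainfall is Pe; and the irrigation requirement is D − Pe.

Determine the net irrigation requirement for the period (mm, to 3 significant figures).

24.6 mm

Tmean = (21.0 + 7.1)/2 = 14.05 °C
ET₀ = 0.0023 × 13.20 × (14.05 + 17.8) × √13.9 = 0.0023 × 13.20 × 31.85 × 3.7283 = 3.6051 mm/d
ETc = Kc × ET₀ = 1.01 × 3.6051 = 3.6412 mm/d
Crop demand D = ETc × 7 d = 3.6412 × 7 = 25.488 mm
D − Pe = 25.488 − 0.9 = 24.588 mm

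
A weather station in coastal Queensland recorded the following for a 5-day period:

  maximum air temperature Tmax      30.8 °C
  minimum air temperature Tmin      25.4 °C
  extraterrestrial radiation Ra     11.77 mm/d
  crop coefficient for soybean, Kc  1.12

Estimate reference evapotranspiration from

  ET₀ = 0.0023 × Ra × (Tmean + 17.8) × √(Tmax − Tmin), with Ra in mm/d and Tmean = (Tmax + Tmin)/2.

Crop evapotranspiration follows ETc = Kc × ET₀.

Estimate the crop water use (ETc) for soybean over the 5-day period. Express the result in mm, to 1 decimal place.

Tmean = (30.8 + 25.4)/2 = 28.10 °C
ET₀ = 0.0023 × 11.77 × (28.10 + 17.8) × √5.4 = 0.0023 × 11.77 × 45.90 × 2.3238 = 2.8875 mm/d
ETc = Kc × ET₀ = 1.12 × 2.8875 = 3.2340 mm/d
Over 5 days: 3.2340 × 5 = 16.170 mm

16.2 mm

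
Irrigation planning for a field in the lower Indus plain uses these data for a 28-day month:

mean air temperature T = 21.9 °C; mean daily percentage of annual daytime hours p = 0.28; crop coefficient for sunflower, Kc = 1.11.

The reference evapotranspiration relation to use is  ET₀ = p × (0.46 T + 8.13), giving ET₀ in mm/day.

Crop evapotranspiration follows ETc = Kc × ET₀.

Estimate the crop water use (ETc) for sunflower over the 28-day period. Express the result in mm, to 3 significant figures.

ET₀ = 0.28 × (0.46 × 21.9 + 8.13) = 0.28 × 18.204 = 5.0971 mm/d
ETc = Kc × ET₀ = 1.11 × 5.0971 = 5.6578 mm/d
Over 28 days: 5.6578 × 28 = 158.418 mm

158 mm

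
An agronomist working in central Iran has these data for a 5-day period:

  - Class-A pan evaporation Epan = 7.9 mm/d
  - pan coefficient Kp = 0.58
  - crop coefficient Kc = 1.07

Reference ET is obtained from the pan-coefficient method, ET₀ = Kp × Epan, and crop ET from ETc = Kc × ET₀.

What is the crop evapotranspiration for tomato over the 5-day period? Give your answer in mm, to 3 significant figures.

24.5 mm

ET₀ = 0.58 × 7.9 = 4.5820 mm/d
ETc = Kc × ET₀ = 1.07 × 4.5820 = 4.9027 mm/d
Over 5 days: 4.9027 × 5 = 24.514 mm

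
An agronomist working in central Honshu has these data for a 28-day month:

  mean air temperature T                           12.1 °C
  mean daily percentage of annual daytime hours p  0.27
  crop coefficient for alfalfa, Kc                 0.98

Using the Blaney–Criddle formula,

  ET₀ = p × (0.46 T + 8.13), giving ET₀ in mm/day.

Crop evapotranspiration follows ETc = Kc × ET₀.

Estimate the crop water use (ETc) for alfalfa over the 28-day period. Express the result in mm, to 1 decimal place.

ET₀ = 0.27 × (0.46 × 12.1 + 8.13) = 0.27 × 13.696 = 3.6979 mm/d
ETc = Kc × ET₀ = 0.98 × 3.6979 = 3.6239 mm/d
Over 28 days: 3.6239 × 28 = 101.469 mm

101.5 mm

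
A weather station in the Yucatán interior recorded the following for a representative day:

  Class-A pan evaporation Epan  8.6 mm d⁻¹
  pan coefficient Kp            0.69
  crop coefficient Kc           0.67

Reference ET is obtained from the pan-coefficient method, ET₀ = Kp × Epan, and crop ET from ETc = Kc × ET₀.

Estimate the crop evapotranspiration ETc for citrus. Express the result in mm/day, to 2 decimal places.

3.98 mm/day

ET₀ = 0.69 × 8.6 = 5.9340 mm/d
ETc = Kc × ET₀ = 0.67 × 5.9340 = 3.9758 mm/d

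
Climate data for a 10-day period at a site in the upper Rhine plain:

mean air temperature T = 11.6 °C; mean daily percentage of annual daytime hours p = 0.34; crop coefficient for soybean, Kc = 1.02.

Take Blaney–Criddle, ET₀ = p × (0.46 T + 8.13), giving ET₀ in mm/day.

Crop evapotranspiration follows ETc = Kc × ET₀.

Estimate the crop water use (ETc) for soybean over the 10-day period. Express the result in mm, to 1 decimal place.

46.7 mm

ET₀ = 0.34 × (0.46 × 11.6 + 8.13) = 0.34 × 13.466 = 4.5784 mm/d
ETc = Kc × ET₀ = 1.02 × 4.5784 = 4.6700 mm/d
Over 10 days: 4.6700 × 10 = 46.700 mm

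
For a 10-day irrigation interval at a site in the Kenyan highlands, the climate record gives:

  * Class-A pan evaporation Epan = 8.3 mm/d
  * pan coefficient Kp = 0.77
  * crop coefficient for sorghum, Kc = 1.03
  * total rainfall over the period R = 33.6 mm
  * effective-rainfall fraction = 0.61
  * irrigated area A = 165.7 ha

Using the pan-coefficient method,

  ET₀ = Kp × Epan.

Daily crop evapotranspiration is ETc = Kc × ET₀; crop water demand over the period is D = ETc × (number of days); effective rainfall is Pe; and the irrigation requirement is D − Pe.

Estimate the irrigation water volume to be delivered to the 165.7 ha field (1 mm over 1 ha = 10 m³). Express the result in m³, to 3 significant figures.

75100 m³

ET₀ = 0.77 × 8.3 = 6.3910 mm/d
ETc = Kc × ET₀ = 1.03 × 6.3910 = 6.5827 mm/d
Crop demand D = ETc × 10 d = 6.5827 × 10 = 65.827 mm
Pe = 0.61 × 33.6 = 20.496 mm
D − Pe = 65.827 − 20.496 = 45.331 mm
Volume = 45.331 mm × 165.7 ha × 10 = 75113.5 m³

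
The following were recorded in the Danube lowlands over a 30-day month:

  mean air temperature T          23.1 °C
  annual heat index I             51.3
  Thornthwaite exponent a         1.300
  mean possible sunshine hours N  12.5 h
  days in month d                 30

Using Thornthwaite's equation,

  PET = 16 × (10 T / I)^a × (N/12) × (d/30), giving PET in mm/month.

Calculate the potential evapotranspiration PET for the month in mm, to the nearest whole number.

118 mm

10T/I = 10 × 23.1 / 51.3 = 4.5029
(10T/I)^a = 4.5029^1.300 = 7.0720
Uncorrected PET = 16 × 7.0720 = 113.152 mm
Correction = (N/12)(d/30) = (12.5/12)(30/30) = 1.0417
PET = 113.152 × 1.0417 = 117.870 mm/month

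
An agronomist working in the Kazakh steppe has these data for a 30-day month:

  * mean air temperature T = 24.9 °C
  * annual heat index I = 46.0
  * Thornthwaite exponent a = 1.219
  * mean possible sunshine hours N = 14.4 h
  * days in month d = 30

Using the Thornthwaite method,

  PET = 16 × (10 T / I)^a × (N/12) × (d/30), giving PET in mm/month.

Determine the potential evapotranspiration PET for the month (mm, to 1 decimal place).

150.4 mm

10T/I = 10 × 24.9 / 46.0 = 5.4130
(10T/I)^a = 5.4130^1.219 = 7.8354
Uncorrected PET = 16 × 7.8354 = 125.366 mm
Correction = (N/12)(d/30) = (14.4/12)(30/30) = 1.2000
PET = 125.366 × 1.2000 = 150.439 mm/month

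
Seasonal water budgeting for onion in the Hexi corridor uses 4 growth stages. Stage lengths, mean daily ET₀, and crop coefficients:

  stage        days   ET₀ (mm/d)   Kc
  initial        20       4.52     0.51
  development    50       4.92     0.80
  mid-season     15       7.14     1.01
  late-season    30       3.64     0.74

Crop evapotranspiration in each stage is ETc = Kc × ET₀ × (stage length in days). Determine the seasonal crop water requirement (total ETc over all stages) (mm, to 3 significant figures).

432 mm

initial: 0.51 × 4.52 × 20 = 46.10 mm
development: 0.80 × 4.92 × 50 = 196.80 mm
mid-season: 1.01 × 7.14 × 15 = 108.17 mm
late-season: 0.74 × 3.64 × 30 = 80.81 mm
Seasonal total = 431.88 mm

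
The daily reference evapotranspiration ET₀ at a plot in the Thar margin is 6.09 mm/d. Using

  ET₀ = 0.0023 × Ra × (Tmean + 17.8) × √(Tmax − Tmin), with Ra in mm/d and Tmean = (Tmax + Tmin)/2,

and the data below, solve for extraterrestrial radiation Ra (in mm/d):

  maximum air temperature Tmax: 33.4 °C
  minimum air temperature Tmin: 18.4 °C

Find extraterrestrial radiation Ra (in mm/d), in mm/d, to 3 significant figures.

Tmean = 25.90 °C; √ΔT = 3.8730
Ra = ET₀ / [0.0023 × (Tmean+17.8) × √ΔT] = 6.09 / (0.0023 × 43.70 × 3.8730) = 15.644 mm/d

15.6 mm/d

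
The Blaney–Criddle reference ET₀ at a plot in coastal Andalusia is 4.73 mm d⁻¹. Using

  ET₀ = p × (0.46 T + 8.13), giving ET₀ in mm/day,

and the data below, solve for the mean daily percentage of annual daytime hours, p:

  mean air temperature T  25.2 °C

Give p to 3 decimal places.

0.240

p = ET₀ / (0.46 T + 8.13) = 4.73 / (0.46 × 25.2 + 8.13) = 4.73 / 19.722 = 0.2398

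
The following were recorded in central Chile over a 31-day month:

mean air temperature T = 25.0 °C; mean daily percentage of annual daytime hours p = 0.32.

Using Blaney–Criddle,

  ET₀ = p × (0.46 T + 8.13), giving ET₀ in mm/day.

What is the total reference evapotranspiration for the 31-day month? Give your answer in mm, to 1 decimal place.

194.7 mm

ET₀ = 0.32 × (0.46 × 25.0 + 8.13) = 0.32 × 19.630 = 6.2816 mm/d
Monthly total = 6.2816 × 31 = 194.730 mm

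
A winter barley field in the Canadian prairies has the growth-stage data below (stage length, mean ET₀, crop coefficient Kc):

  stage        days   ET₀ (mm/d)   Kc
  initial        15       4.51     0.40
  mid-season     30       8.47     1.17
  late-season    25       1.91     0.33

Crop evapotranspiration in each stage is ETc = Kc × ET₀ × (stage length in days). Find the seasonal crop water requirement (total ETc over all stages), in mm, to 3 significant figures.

initial: 0.40 × 4.51 × 15 = 27.06 mm
mid-season: 1.17 × 8.47 × 30 = 297.30 mm
late-season: 0.33 × 1.91 × 25 = 15.76 mm
Seasonal total = 340.12 mm

340 mm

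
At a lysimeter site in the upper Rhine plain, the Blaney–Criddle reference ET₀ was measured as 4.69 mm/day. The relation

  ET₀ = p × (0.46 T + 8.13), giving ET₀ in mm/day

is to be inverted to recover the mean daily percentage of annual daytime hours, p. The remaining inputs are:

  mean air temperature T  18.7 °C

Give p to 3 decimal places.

p = ET₀ / (0.46 T + 8.13) = 4.69 / (0.46 × 18.7 + 8.13) = 4.69 / 16.732 = 0.2803

0.280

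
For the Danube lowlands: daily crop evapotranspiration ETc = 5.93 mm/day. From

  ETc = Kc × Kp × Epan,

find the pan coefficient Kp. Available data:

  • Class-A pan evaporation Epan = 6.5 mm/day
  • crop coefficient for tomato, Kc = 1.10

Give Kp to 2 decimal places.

0.83

ETc = Kc × Kp × Epan  ⇒  Kp = ETc / (Kc × Epan)
Kp = 5.93 / (1.10 × 6.5) = 5.93 / 7.150 = 0.8294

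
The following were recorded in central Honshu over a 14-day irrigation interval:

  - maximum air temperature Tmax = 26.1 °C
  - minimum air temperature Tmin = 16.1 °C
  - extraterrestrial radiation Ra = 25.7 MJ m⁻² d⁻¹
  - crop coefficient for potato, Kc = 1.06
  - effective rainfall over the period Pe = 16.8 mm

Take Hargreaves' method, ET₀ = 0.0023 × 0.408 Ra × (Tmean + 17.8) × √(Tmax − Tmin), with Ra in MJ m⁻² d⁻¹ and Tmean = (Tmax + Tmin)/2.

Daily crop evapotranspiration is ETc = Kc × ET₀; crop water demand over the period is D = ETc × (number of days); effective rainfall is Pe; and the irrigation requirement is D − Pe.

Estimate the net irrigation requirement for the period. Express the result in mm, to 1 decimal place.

Tmean = (26.1 + 16.1)/2 = 21.10 °C
0.408 Ra = 0.408 × 25.7 = 10.4856 mm/d equivalent
ET₀ = 0.0023 × 10.4856 × (21.10 + 17.8) × √10.0 = 0.0023 × 10.4856 × 38.90 × 3.1623 = 2.9667 mm/d
ETc = Kc × ET₀ = 1.06 × 2.9667 = 3.1447 mm/d
Crop demand D = ETc × 14 d = 3.1447 × 14 = 44.026 mm
D − Pe = 44.026 − 16.8 = 27.226 mm

27.2 mm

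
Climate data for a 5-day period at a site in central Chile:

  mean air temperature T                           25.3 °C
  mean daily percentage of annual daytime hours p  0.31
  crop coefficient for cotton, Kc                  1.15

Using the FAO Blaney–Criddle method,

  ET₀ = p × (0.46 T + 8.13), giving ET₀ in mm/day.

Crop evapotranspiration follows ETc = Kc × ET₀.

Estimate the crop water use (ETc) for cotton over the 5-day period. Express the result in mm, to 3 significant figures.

35.2 mm

ET₀ = 0.31 × (0.46 × 25.3 + 8.13) = 0.31 × 19.768 = 6.1281 mm/d
ETc = Kc × ET₀ = 1.15 × 6.1281 = 7.0473 mm/d
Over 5 days: 7.0473 × 5 = 35.237 mm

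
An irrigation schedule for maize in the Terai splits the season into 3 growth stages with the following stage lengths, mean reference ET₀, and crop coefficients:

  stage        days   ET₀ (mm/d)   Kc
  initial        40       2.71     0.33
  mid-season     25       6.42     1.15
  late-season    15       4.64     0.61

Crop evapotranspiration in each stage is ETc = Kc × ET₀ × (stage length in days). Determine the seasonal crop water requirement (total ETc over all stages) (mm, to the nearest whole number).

initial: 0.33 × 2.71 × 40 = 35.77 mm
mid-season: 1.15 × 6.42 × 25 = 184.58 mm
late-season: 0.61 × 4.64 × 15 = 42.46 mm
Seasonal total = 262.81 mm

263 mm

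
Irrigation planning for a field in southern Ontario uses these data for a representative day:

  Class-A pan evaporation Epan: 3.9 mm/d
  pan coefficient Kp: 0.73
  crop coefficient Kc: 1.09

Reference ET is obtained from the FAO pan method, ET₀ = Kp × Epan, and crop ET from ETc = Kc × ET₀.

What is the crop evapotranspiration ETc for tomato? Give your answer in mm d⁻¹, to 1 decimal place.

3.1 mm d⁻¹

ET₀ = 0.73 × 3.9 = 2.8470 mm/d
ETc = Kc × ET₀ = 1.09 × 2.8470 = 3.1032 mm/d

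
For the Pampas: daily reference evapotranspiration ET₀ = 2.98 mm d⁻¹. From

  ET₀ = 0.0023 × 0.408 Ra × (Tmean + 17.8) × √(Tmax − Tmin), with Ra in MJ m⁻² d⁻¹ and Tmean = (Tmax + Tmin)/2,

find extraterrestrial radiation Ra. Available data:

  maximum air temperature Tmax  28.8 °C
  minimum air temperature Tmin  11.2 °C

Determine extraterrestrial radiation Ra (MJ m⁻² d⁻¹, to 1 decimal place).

20.0 MJ m⁻² d⁻¹

Tmean = (28.8+11.2)/2 = 20.00 °C; ΔT = 17.6
Ra = ET₀ / [0.0023 × 0.408 × (Tmean+17.8) × √ΔT]
   = 2.98 / (0.0023 × 0.408 × 37.80 × 4.1952) = 20.026 MJ m⁻² d⁻¹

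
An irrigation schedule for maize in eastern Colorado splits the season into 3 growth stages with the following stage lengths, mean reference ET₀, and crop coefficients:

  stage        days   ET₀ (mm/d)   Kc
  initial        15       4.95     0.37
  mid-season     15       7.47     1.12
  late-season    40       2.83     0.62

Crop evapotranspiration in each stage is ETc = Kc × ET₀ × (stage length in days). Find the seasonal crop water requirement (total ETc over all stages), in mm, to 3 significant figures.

223 mm

initial: 0.37 × 4.95 × 15 = 27.47 mm
mid-season: 1.12 × 7.47 × 15 = 125.50 mm
late-season: 0.62 × 2.83 × 40 = 70.18 mm
Seasonal total = 223.15 mm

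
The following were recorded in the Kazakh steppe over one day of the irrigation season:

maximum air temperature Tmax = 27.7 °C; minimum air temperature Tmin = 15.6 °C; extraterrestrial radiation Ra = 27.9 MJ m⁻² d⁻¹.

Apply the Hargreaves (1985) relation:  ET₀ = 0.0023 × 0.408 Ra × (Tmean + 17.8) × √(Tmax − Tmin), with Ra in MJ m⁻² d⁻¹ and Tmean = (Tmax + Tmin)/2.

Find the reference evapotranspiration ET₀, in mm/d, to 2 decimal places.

Tmean = (27.7 + 15.6)/2 = 21.65 °C
0.408 Ra = 0.408 × 27.9 = 11.3832 mm/d equivalent
ET₀ = 0.0023 × 11.3832 × (21.65 + 17.8) × √12.1 = 0.0023 × 11.3832 × 39.45 × 3.4785 = 3.5928 mm/d

3.59 mm/d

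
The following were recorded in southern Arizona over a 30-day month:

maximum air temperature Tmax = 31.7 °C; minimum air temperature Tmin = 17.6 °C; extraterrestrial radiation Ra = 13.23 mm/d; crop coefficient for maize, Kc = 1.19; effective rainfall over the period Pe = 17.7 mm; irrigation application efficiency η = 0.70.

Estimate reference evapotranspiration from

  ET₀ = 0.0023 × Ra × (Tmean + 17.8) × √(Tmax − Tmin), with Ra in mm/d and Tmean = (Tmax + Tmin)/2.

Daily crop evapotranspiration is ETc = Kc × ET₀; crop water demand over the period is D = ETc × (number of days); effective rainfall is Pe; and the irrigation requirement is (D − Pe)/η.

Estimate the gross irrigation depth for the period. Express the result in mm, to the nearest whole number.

222 mm

Tmean = (31.7 + 17.6)/2 = 24.65 °C
ET₀ = 0.0023 × 13.23 × (24.65 + 17.8) × √14.1 = 0.0023 × 13.23 × 42.45 × 3.7550 = 4.8504 mm/d
ETc = Kc × ET₀ = 1.19 × 4.8504 = 5.7720 mm/d
Crop demand D = ETc × 30 d = 5.7720 × 30 = 173.160 mm
D − Pe = 173.160 − 17.7 = 155.460 mm
Gross irrigation = 155.460 / 0.70 = 222.086 mm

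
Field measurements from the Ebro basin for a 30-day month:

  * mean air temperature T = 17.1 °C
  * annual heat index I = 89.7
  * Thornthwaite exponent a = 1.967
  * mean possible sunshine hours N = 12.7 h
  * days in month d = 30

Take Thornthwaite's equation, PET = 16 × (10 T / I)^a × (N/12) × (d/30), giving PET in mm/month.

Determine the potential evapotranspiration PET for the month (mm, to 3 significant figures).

60.2 mm

10T/I = 10 × 17.1 / 89.7 = 1.9064
(10T/I)^a = 1.9064^1.967 = 3.5578
Uncorrected PET = 16 × 3.5578 = 56.925 mm
Correction = (N/12)(d/30) = (12.7/12)(30/30) = 1.0583
PET = 56.925 × 1.0583 = 60.244 mm/month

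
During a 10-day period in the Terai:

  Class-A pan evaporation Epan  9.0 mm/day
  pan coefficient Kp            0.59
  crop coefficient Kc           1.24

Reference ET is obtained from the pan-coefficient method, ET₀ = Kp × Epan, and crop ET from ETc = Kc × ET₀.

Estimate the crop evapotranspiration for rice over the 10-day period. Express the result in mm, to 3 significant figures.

ET₀ = 0.59 × 9.0 = 5.3100 mm/d
ETc = Kc × ET₀ = 1.24 × 5.3100 = 6.5844 mm/d
Over 10 days: 6.5844 × 10 = 65.844 mm

65.8 mm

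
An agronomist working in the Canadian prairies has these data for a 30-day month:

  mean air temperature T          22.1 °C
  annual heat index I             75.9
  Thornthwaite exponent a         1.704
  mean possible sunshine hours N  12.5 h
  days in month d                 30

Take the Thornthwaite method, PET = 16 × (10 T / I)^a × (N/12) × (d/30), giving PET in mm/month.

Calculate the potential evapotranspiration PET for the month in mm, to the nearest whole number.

103 mm

10T/I = 10 × 22.1 / 75.9 = 2.9117
(10T/I)^a = 2.9117^1.704 = 6.1788
Uncorrected PET = 16 × 6.1788 = 98.861 mm
Correction = (N/12)(d/30) = (12.5/12)(30/30) = 1.0417
PET = 98.861 × 1.0417 = 102.984 mm/month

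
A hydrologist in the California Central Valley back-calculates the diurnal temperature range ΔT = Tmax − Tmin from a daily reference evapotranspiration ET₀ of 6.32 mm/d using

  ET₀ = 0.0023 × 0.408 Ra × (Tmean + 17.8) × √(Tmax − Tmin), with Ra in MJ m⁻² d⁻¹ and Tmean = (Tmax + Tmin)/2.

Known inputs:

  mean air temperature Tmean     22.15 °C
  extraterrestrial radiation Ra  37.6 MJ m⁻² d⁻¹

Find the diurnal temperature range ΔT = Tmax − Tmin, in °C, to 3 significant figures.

20.1 °C

√ΔT = ET₀ / [0.0023 × 0.408 × Ra × (Tmean+17.8)] = 6.32 / (0.0023 × 15.3408 × 39.95) = 4.4836
ΔT = 4.4836² = 20.103 °C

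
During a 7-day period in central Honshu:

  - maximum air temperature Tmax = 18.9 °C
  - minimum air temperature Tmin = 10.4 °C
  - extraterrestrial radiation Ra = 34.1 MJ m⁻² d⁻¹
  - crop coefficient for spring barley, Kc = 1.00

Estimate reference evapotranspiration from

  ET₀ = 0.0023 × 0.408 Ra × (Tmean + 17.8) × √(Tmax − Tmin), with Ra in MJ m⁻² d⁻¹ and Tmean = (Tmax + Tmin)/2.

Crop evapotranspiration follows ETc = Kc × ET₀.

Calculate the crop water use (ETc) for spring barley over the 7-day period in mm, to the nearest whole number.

21 mm

Tmean = (18.9 + 10.4)/2 = 14.65 °C
0.408 Ra = 0.408 × 34.1 = 13.9128 mm/d equivalent
ET₀ = 0.0023 × 13.9128 × (14.65 + 17.8) × √8.5 = 0.0023 × 13.9128 × 32.45 × 2.9155 = 3.0274 mm/d
ETc = Kc × ET₀ = 1.00 × 3.0274 = 3.0274 mm/d
Over 7 days: 3.0274 × 7 = 21.192 mm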